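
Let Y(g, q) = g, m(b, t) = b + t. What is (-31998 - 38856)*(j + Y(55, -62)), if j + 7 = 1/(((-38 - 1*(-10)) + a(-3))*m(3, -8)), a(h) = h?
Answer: -527224614/155 ≈ -3.4014e+6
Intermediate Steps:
j = -1084/155 (j = -7 + 1/(((-38 - 1*(-10)) - 3)*(3 - 8)) = -7 + 1/(((-38 + 10) - 3)*(-5)) = -7 + 1/((-28 - 3)*(-5)) = -7 + 1/(-31*(-5)) = -7 + 1/155 = -1084/155 ≈ -6.9935)
(-31998 - 38856)*(j + Y(55, -62)) = (-31998 - 38856)*(-1084/155 + 55) = -70854*7441/155 = -527224614/155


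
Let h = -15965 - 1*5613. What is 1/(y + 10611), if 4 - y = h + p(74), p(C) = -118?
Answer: 1/32311 ≈ 3.0949e-5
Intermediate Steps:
h = -21578 (h = -15965 - 5613 = -21578)
y = 21700 (y = 4 - (-21578 - 118) = 4 - 1*(-21696) = 4 + 21696 = 21700)
1/(y + 10611) = 1/(21700 + 10611) = 1/32311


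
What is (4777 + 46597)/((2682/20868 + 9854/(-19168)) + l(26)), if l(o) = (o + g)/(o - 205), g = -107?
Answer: 153264932900896/199733465 ≈ 7.6735e+5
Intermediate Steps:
l(o) = (-107 + o)/(-205 + o) (l(o) = (o - 107)/(o - 205) = (-107 + o)/(-205 + o))
(4777 + 46597)/((2682/20868 + 9854/(-19168)) + l(26)) = (4777 + 46597)/((2682/20868 + 9854/(-19168)) + (-107 + 26)/(-205 + 26)) = 51374/((2682*(1/20868) + 9854*(-1/19168)) - 81/(-179)) = 51374/((447/3478 - 4927/9584) - 1/179*(-81)) = 51374/(-6426029/16666576 + 81/179) = 51374/(199733465/2983317104) = 51374*(2983317104/199733465) = 153264932900896/199733465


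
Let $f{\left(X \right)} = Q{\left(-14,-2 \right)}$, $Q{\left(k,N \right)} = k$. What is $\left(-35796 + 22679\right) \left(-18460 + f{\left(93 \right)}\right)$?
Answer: $242323458$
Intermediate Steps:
$f{\left(X \right)} = -14$
$\left(-35796 + 22679\right) \left(-18460 + f{\left(93 \right)}\right) = \left(-35796 + 22679\right) \left(-18460 - 14\right) = \left(-13117\right) \left(-18474\right) = 242323458$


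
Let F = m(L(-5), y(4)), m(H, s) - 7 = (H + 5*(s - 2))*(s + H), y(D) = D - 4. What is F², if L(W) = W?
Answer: 6724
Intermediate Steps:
y(D) = -4 + D
m(H, s) = 7 + (H + s)*(-10 + H + 5*s) (m(H, s) = 7 + (H + 5*(s - 2))*(s + H) = 7 + (H + 5*(-2 + s))*(H + s) = 7 + (H + (-10 + 5*s))*(H + s) = 7 + (-10 + H + 5*s)*(H + s) = 7 + (H + s)*(-10 + H + 5*s))
F = 82 (F = 7 + (-5)² - 10*(-5) - 10*(-4 + 4) + 5*(-4 + 4)² + 6*(-5)*(-4 + 4) = 7 + 25 + 50 - 10*0 + 5*0² + 6*(-5)*0 = 7 + 25 + 50 + 0 + 5*0 + 0 = 7 + 25 + 50 + 0 + 0 + 0 = 82)
F² = 82² = 6724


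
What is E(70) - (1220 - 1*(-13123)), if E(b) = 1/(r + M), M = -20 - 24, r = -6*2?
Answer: -803209/56 ≈ -14343.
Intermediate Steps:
r = -12
M = -44
E(b) = -1/56 (E(b) = 1/(-12 - 44) = 1/(-56) = -1/56)
E(70) - (1220 - 1*(-13123)) = -1/56 - (1220 - 1*(-13123)) = -1/56 - (1220 + 13123) = -1/56 - 1*14343 = -1/56 - 14343 = -803209/56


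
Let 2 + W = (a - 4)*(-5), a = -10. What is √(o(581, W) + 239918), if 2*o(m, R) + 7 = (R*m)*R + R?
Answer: √6332882/2 ≈ 1258.3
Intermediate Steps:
W = 68 (W = -2 + (-10 - 4)*(-5) = -2 - 14*(-5) = -2 + 70 = 68)
o(m, R) = -7/2 + R/2 + m*R²/2 (o(m, R) = -7/2 + ((R*m)*R + R)/2 = -7/2 + (m*R² + R)/2 = -7/2 + (R + m*R²)/2 = -7/2 + (R/2 + m*R²/2) = -7/2 + R/2 + m*R²/2)
√(o(581, W) + 239918) = √((-7/2 + (½)*68 + (½)*581*68²) + 239918) = √((-7/2 + 34 + (½)*581*4624) + 239918) = √((-7/2 + 34 + 1343272) + 239918) = √(2686605/2 + 239918) = √(3166441/2) = √6332882/2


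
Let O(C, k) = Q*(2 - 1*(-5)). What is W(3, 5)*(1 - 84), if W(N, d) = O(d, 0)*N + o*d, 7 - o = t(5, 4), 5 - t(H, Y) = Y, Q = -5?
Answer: 6225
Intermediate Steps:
t(H, Y) = 5 - Y
o = 6 (o = 7 - (5 - 1*4) = 7 - (5 - 4) = 7 - 1*1 = 7 - 1 = 6)
O(C, k) = -35 (O(C, k) = -5*(2 - 1*(-5)) = -5*(2 + 5) = -5*7 = -35)
W(N, d) = -35*N + 6*d
W(3, 5)*(1 - 84) = (-35*3 + 6*5)*(1 - 84) = (-105 + 30)*(-83) = -75*(-83) = 6225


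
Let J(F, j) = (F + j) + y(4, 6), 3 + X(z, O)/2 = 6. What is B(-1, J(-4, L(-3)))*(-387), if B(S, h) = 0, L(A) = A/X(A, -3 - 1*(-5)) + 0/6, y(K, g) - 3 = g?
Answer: 0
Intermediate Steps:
X(z, O) = 6 (X(z, O) = -6 + 2*6 = -6 + 12 = 6)
y(K, g) = 3 + g
L(A) = A/6 (L(A) = A/6 + 0/6 = A*(⅙) + 0*(⅙) = A/6 + 0 = A/6)
J(F, j) = 9 + F + j (J(F, j) = (F + j) + (3 + 6) = (F + j) + 9 = 9 + F + j)
B(-1, J(-4, L(-3)))*(-387) = 0*(-387) = 0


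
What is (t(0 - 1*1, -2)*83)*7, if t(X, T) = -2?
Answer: -1162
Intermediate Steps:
(t(0 - 1*1, -2)*83)*7 = -2*83*7 = -166*7 = -1162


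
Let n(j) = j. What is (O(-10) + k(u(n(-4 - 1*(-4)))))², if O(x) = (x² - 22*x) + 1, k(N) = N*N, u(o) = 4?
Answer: 113569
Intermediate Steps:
k(N) = N²
O(x) = 1 + x² - 22*x
(O(-10) + k(u(n(-4 - 1*(-4)))))² = ((1 + (-10)² - 22*(-10)) + 4²)² = ((1 + 100 + 220) + 16)² = (321 + 16)² = 337² = 113569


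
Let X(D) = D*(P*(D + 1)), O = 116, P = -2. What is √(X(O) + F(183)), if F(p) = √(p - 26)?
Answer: √(-27144 + √157) ≈ 164.72*I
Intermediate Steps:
F(p) = √(-26 + p)
X(D) = D*(-2 - 2*D) (X(D) = D*(-2*(D + 1)) = D*(-2*(1 + D)) = D*(-2 - 2*D))
√(X(O) + F(183)) = √(-2*116*(1 + 116) + √(-26 + 183)) = √(-2*116*117 + √157) = √(-27144 + √157)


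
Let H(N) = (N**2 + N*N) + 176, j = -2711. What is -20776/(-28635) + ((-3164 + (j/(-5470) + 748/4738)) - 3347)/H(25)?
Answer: -17668221691327/4601201573820 ≈ -3.8399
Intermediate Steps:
H(N) = 176 + 2*N**2 (H(N) = (N**2 + N**2) + 176 = 2*N**2 + 176 = 176 + 2*N**2)
-20776/(-28635) + ((-3164 + (j/(-5470) + 748/4738)) - 3347)/H(25) = -20776/(-28635) + ((-3164 + (-2711/(-5470) + 748/4738)) - 3347)/(176 + 2*25**2) = -20776*(-1/28635) + ((-3164 + (-2711*(-1/5470) + 748*(1/4738))) - 3347)/(176 + 2*625) = 20776/28635 + ((-3164 + (2711/5470 + 374/2369)) - 3347)/(176 + 1250) = 20776/28635 + ((-3164 + 8468139/12958430) - 3347)/1426 = 20776/28635 + (-40992004381/12958430 - 3347)*(1/1426) = 20776/28635 - 84363869591/12958430*1/1426 = 20776/28635 - 84363869591/18478721180 = -17668221691327/4601201573820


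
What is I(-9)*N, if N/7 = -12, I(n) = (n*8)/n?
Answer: -672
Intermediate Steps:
I(n) = 8 (I(n) = (8*n)/n = 8)
N = -84 (N = 7*(-12) = -84)
I(-9)*N = 8*(-84) = -672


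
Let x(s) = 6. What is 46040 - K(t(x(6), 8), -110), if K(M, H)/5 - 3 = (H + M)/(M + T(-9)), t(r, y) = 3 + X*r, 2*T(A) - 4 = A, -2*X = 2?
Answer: 505145/11 ≈ 45922.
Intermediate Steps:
X = -1 (X = -1/2*2 = -1)
T(A) = 2 + A/2
t(r, y) = 3 - r
K(M, H) = 15 + 5*(H + M)/(-5/2 + M) (K(M, H) = 15 + 5*((H + M)/(M + (2 + (1/2)*(-9)))) = 15 + 5*((H + M)/(M + (2 - 9/2))) = 15 + 5*((H + M)/(M - 5/2)) = 15 + 5*((H + M)/(-5/2 + M)) = 15 + 5*(H + M)/(-5/2 + M))
46040 - K(t(x(6), 8), -110) = 46040 - 5*(-15 + 2*(-110) + 8*(3 - 1*6))/(-5 + 2*(3 - 1*6)) = 46040 - 5*(-15 - 220 + 8*(3 - 6))/(-5 + 2*(3 - 6)) = 46040 - 5*(-15 - 220 + 8*(-3))/(-5 + 2*(-3)) = 46040 - 5*(-15 - 220 - 24)/(-5 - 6) = 46040 - 5*(-259)/(-11) = 46040 - 5*(-1)*(-259)/11 = 46040 - 1*1295/11 = 46040 - 1295/11 = 505145/11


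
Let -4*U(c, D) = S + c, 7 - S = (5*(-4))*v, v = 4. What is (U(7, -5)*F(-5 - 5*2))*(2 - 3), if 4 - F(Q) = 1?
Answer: 141/2 ≈ 70.500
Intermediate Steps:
F(Q) = 3 (F(Q) = 4 - 1*1 = 4 - 1 = 3)
S = 87 (S = 7 - 5*(-4)*4 = 7 - (-20)*4 = 7 - 1*(-80) = 7 + 80 = 87)
U(c, D) = -87/4 - c/4 (U(c, D) = -(87 + c)/4 = -87/4 - c/4)
(U(7, -5)*F(-5 - 5*2))*(2 - 3) = ((-87/4 - ¼*7)*3)*(2 - 3) = ((-87/4 - 7/4)*3)*(-1) = -47/2*3*(-1) = -141/2*(-1) = 141/2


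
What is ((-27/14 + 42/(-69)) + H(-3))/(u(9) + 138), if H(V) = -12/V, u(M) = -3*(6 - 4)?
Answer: 157/14168 ≈ 0.011081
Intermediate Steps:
u(M) = -6 (u(M) = -3*2 = -6)
((-27/14 + 42/(-69)) + H(-3))/(u(9) + 138) = ((-27/14 + 42/(-69)) - 12/(-3))/(-6 + 138) = ((-27*1/14 + 42*(-1/69)) - 12*(-⅓))/132 = ((-27/14 - 14/23) + 4)*(1/132) = (-817/322 + 4)*(1/132) = (471/322)*(1/132) = 157/14168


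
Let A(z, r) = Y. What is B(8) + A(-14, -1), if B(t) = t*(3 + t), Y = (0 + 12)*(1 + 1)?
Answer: 112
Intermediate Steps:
Y = 24 (Y = 12*2 = 24)
A(z, r) = 24
B(8) + A(-14, -1) = 8*(3 + 8) + 24 = 8*11 + 24 = 88 + 24 = 112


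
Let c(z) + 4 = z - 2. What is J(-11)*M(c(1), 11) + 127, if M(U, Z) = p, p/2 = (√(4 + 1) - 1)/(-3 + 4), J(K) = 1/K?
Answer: 1399/11 - 2*√5/11 ≈ 126.78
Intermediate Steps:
c(z) = -6 + z (c(z) = -4 + (z - 2) = -4 + (-2 + z) = -6 + z)
p = -2 + 2*√5 (p = 2*((√(4 + 1) - 1)/(-3 + 4)) = 2*((√5 - 1)/1) = 2*((-1 + √5)*1) = 2*(-1 + √5) = -2 + 2*√5 ≈ 2.4721)
M(U, Z) = -2 + 2*√5
J(-11)*M(c(1), 11) + 127 = (-2 + 2*√5)/(-11) + 127 = -(-2 + 2*√5)/11 + 127 = (2/11 - 2*√5/11) + 127 = 1399/11 - 2*√5/11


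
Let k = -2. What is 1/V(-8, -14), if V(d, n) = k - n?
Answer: 1/12 ≈ 0.083333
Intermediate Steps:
V(d, n) = -2 - n
1/V(-8, -14) = 1/(-2 - 1*(-14)) = 1/(-2 + 14) = 1/12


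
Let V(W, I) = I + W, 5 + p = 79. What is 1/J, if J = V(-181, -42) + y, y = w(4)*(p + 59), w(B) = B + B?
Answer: 1/841 ≈ 0.0011891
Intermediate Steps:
p = 74 (p = -5 + 79 = 74)
w(B) = 2*B
y = 1064 (y = (2*4)*(74 + 59) = 8*133 = 1064)
J = 841 (J = (-42 - 181) + 1064 = -223 + 1064 = 841)
1/J = 1/841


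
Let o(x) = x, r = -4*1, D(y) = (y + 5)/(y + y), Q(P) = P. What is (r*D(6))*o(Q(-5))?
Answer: 55/3 ≈ 18.333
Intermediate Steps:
D(y) = (5 + y)/(2*y) (D(y) = (5 + y)/((2*y)) = (5 + y)*(1/(2*y)) = (5 + y)/(2*y))
r = -4
(r*D(6))*o(Q(-5)) = -2*(5 + 6)/6*(-5) = -2*11/6*(-5) = -4*11/12*(-5) = -11/3*(-5) = 55/3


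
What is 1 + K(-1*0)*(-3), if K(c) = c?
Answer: 1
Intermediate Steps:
1 + K(-1*0)*(-3) = 1 - 1*0*(-3) = 1 + 0*(-3) = 1 + 0 = 1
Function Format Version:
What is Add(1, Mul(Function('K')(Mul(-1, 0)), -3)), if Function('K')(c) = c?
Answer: 1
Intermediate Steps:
Add(1, Mul(Function('K')(Mul(-1, 0)), -3)) = Add(1, Mul(Mul(-1, 0), -3)) = Add(1, Mul(0, -3)) = Add(1, 0) = 1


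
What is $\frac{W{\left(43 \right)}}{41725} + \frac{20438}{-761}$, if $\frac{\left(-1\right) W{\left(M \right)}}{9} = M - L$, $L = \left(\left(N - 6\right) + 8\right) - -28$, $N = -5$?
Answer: $- \frac{852898832}{31752725} \approx -26.861$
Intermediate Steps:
$L = 25$ ($L = \left(\left(-5 - 6\right) + 8\right) - -28 = \left(-11 + 8\right) + 28 = -3 + 28 = 25$)
$W{\left(M \right)} = 225 - 9 M$ ($W{\left(M \right)} = - 9 \left(M - 25\right) = - 9 \left(-25 + M\right) = 225 - 9 M$)
$\frac{W{\left(43 \right)}}{41725} + \frac{20438}{-761} = \frac{225 - 387}{41725} + \frac{20438}{-761} = \left(225 - 387\right) \frac{1}{41725} + 20438 \left(- \frac{1}{761}\right) = \left(-162\right) \frac{1}{41725} - \frac{20438}{761} = - \frac{162}{41725} - \frac{20438}{761} = - \frac{852898832}{31752725}$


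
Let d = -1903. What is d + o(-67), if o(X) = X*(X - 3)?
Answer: 2787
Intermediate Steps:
o(X) = X*(-3 + X)
d + o(-67) = -1903 - 67*(-3 - 67) = -1903 - 67*(-70) = -1903 + 4690 = 2787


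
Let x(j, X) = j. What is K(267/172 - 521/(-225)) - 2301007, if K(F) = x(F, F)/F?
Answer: -2301006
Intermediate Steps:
K(F) = 1 (K(F) = F/F = 1)
K(267/172 - 521/(-225)) - 2301007 = 1 - 2301007 = -2301006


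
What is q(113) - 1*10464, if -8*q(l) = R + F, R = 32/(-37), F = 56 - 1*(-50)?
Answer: -1550617/148 ≈ -10477.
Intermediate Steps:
F = 106 (F = 56 + 50 = 106)
R = -32/37 (R = 32*(-1/37) = -32/37 ≈ -0.86486)
q(l) = -1945/148 (q(l) = -(-32/37 + 106)/8 = -⅛*3890/37 = -1945/148)
q(113) - 1*10464 = -1945/148 - 1*10464 = -1945/148 - 10464 = -1550617/148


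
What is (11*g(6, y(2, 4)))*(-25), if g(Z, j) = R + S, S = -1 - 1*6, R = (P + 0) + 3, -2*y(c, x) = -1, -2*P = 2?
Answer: 1375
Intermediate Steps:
P = -1 (P = -1/2*2 = -1)
y(c, x) = 1/2 (y(c, x) = -1/2*(-1) = 1/2)
R = 2 (R = (-1 + 0) + 3 = -1 + 3 = 2)
S = -7 (S = -1 - 6 = -7)
g(Z, j) = -5 (g(Z, j) = 2 - 7 = -5)
(11*g(6, y(2, 4)))*(-25) = (11*(-5))*(-25) = -55*(-25) = 1375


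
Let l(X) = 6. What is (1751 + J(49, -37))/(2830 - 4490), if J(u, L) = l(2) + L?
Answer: -86/83 ≈ -1.0361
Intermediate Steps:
J(u, L) = 6 + L
(1751 + J(49, -37))/(2830 - 4490) = (1751 + (6 - 37))/(2830 - 4490) = (1751 - 31)/(-1660) = 1720*(-1/1660) = -86/83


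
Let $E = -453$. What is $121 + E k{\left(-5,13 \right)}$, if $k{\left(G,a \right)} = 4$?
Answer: $-1691$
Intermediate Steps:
$121 + E k{\left(-5,13 \right)} = 121 - 1812 = -1691$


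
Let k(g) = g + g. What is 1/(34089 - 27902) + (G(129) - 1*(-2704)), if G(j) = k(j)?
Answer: 18325895/6187 ≈ 2962.0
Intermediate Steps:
k(g) = 2*g
G(j) = 2*j
1/(34089 - 27902) + (G(129) - 1*(-2704)) = 1/(34089 - 27902) + (2*129 - 1*(-2704)) = 1/6187 + (258 + 2704) = 1/6187 + 2962 = 18325895/6187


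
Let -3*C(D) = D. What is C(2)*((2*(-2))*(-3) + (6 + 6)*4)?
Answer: -40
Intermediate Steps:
C(D) = -D/3
C(2)*((2*(-2))*(-3) + (6 + 6)*4) = (-⅓*2)*((2*(-2))*(-3) + (6 + 6)*4) = -2*(-4*(-3) + 12*4)/3 = -2*(12 + 48)/3 = -⅔*60 = -40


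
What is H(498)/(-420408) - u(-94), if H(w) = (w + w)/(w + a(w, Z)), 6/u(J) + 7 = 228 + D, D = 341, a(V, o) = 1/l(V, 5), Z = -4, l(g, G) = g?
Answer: -4346239394/406916435795 ≈ -0.010681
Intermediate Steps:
a(V, o) = 1/V
u(J) = 3/281 (u(J) = 6/(-7 + (228 + 341)) = 6/(-7 + 569) = 6/562 = 6*(1/562) = 3/281)
H(w) = 2*w/(w + 1/w) (H(w) = (w + w)/(w + 1/w) = (2*w)/(w + 1/w) = 2*w/(w + 1/w))
H(498)/(-420408) - u(-94) = (2*498²/(1 + 498²))/(-420408) - 1*3/281 = (2*248004/(1 + 248004))*(-1/420408) - 3/281 = (2*248004/248005)*(-1/420408) - 3/281 = (2*248004*(1/248005))*(-1/420408) - 3/281 = (496008/248005)*(-1/420408) - 3/281 = -6889/1448101195 - 3/281 = -4346239394/406916435795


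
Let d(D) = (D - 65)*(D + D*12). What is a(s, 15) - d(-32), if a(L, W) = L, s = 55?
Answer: -40297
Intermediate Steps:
d(D) = 13*D*(-65 + D) (d(D) = (-65 + D)*(D + 12*D) = (-65 + D)*(13*D) = 13*D*(-65 + D))
a(s, 15) - d(-32) = 55 - 13*(-32)*(-65 - 32) = 55 - 13*(-32)*(-97) = 55 - 1*40352 = 55 - 40352 = -40297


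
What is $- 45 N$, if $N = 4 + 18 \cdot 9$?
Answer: $-7470$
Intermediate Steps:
$N = 166$ ($N = 4 + 162 = 166$)
$- 45 N = \left(-45\right) 166 = -7470$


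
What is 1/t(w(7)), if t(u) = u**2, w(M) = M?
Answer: 1/49 ≈ 0.020408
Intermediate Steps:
1/t(w(7)) = 1/(7**2) = 1/49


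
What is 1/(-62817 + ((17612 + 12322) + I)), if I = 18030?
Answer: -1/14853 ≈ -6.7326e-5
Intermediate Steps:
1/(-62817 + ((17612 + 12322) + I)) = 1/(-62817 + ((17612 + 12322) + 18030)) = 1/(-62817 + (29934 + 18030)) = 1/(-62817 + 47964) = 1/(-14853) = -1/14853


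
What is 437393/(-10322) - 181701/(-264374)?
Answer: -28439954815/682217107 ≈ -41.688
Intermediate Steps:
437393/(-10322) - 181701/(-264374) = 437393*(-1/10322) - 181701*(-1/264374) = -437393/10322 + 181701/264374 = -28439954815/682217107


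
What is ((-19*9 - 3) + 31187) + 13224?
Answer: 44237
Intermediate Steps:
((-19*9 - 3) + 31187) + 13224 = ((-171 - 3) + 31187) + 13224 = (-174 + 31187) + 13224 = 31013 + 13224 = 44237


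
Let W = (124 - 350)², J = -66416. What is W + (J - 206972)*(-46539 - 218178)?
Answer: 72370502272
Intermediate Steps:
W = 51076 (W = (-226)² = 51076)
W + (J - 206972)*(-46539 - 218178) = 51076 + (-66416 - 206972)*(-46539 - 218178) = 51076 - 273388*(-264717) = 51076 + 72370451196 = 72370502272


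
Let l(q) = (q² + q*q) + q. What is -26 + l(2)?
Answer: -16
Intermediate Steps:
l(q) = q + 2*q² (l(q) = (q² + q²) + q = 2*q² + q = q + 2*q²)
-26 + l(2) = -26 + 2*(1 + 2*2) = -26 + 2*(1 + 4) = -26 + 2*5 = -26 + 10 = -16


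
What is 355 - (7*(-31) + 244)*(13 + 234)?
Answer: -6314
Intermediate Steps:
355 - (7*(-31) + 244)*(13 + 234) = 355 - (-217 + 244)*247 = 355 - 27*247 = 355 - 1*6669 = 355 - 6669 = -6314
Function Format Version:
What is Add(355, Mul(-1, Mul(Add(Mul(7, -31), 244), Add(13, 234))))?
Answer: -6314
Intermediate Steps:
Add(355, Mul(-1, Mul(Add(Mul(7, -31), 244), Add(13, 234)))) = Add(355, Mul(-1, Mul(Add(-217, 244), 247))) = Add(355, Mul(-1, Mul(27, 247))) = Add(355, Mul(-1, 6669)) = Add(355, -6669) = -6314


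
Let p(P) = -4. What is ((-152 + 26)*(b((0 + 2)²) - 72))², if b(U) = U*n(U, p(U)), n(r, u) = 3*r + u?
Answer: 25401600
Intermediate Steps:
n(r, u) = u + 3*r
b(U) = U*(-4 + 3*U)
((-152 + 26)*(b((0 + 2)²) - 72))² = ((-152 + 26)*((0 + 2)²*(-4 + 3*(0 + 2)²) - 72))² = (-126*(2²*(-4 + 3*2²) - 72))² = (-126*(4*(-4 + 3*4) - 72))² = (-126*(4*(-4 + 12) - 72))² = (-126*(4*8 - 72))² = (-126*(32 - 72))² = (-126*(-40))² = 5040² = 25401600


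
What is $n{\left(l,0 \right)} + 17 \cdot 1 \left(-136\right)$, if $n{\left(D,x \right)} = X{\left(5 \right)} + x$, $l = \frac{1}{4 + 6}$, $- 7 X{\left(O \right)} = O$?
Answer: $- \frac{16189}{7} \approx -2312.7$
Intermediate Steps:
$X{\left(O \right)} = - \frac{O}{7}$
$l = \frac{1}{10} \approx 0.1$
$n{\left(D,x \right)} = - \frac{5}{7} + x$ ($n{\left(D,x \right)} = \left(- \frac{1}{7}\right) 5 + x = - \frac{5}{7} + x$)
$n{\left(l,0 \right)} + 17 \cdot 1 \left(-136\right) = \left(- \frac{5}{7} + 0\right) + 17 \cdot 1 \left(-136\right) = - \frac{5}{7} + 17 \left(-136\right) = - \frac{5}{7} - 2312 = - \frac{16189}{7}$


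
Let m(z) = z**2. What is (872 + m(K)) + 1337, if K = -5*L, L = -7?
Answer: 3434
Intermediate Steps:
K = 35 (K = -5*(-7) = 35)
(872 + m(K)) + 1337 = (872 + 35**2) + 1337 = (872 + 1225) + 1337 = 2097 + 1337 = 3434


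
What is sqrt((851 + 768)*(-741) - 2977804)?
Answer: I*sqrt(4177483) ≈ 2043.9*I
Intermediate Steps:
sqrt((851 + 768)*(-741) - 2977804) = sqrt(1619*(-741) - 2977804) = sqrt(-1199679 - 2977804) = sqrt(-4177483) = I*sqrt(4177483)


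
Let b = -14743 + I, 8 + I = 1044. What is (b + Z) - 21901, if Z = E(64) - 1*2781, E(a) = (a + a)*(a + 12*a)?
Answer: 68107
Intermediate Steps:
I = 1036 (I = -8 + 1044 = 1036)
E(a) = 26*a² (E(a) = (2*a)*(13*a) = 26*a²)
b = -13707 (b = -14743 + 1036 = -13707)
Z = 103715 (Z = 26*64² - 1*2781 = 26*4096 - 2781 = 106496 - 2781 = 103715)
(b + Z) - 21901 = (-13707 + 103715) - 21901 = 90008 - 21901 = 68107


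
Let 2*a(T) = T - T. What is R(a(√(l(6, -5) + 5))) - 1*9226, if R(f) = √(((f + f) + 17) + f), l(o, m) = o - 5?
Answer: -9226 + √17 ≈ -9221.9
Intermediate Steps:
l(o, m) = -5 + o
a(T) = 0 (a(T) = (T - T)/2 = (½)*0 = 0)
R(f) = √(17 + 3*f) (R(f) = √((2*f + 17) + f) = √((17 + 2*f) + f) = √(17 + 3*f))
R(a(√(l(6, -5) + 5))) - 1*9226 = √(17 + 3*0) - 1*9226 = √(17 + 0) - 9226 = √17 - 9226 = -9226 + √17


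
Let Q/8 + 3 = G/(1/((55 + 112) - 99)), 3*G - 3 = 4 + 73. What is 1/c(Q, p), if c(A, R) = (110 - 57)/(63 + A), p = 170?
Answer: 43637/159 ≈ 274.45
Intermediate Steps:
G = 80/3 (G = 1 + (4 + 73)/3 = 1 + (1/3)*77 = 1 + 77/3 = 80/3 ≈ 26.667)
Q = 43448/3 (Q = -24 + 8*(80/(3*(1/((55 + 112) - 99)))) = -24 + 8*(80/(3*(1/(167 - 99)))) = -24 + 8*(80/(3*(1/68))) = -24 + 8*((80/3)*68) = -24 + 8*(5440/3) = -24 + 43520/3 = 43448/3 ≈ 14483.)
c(A, R) = 53/(63 + A)
1/c(Q, p) = 1/(53/(63 + 43448/3)) = 1/(53/(43637/3)) = 1/(53*(3/43637)) = 1/(159/43637) = 43637/159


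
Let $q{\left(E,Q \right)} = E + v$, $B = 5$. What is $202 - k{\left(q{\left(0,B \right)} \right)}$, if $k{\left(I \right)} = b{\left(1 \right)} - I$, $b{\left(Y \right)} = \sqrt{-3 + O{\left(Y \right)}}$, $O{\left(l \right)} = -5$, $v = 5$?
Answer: $207 - 2 i \sqrt{2} \approx 207.0 - 2.8284 i$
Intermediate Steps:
$b{\left(Y \right)} = 2 i \sqrt{2}$ ($b{\left(Y \right)} = \sqrt{-3 - 5} = \sqrt{-8} = 2 i \sqrt{2}$)
$q{\left(E,Q \right)} = 5 + E$ ($q{\left(E,Q \right)} = E + 5 = 5 + E$)
$k{\left(I \right)} = - I + 2 i \sqrt{2}$ ($k{\left(I \right)} = 2 i \sqrt{2} - I = - I + 2 i \sqrt{2}$)
$202 - k{\left(q{\left(0,B \right)} \right)} = 202 - \left(- (5 + 0) + 2 i \sqrt{2}\right) = 202 - \left(\left(-1\right) 5 + 2 i \sqrt{2}\right) = 202 - \left(-5 + 2 i \sqrt{2}\right) = 202 + \left(5 - 2 i \sqrt{2}\right) = 207 - 2 i \sqrt{2}$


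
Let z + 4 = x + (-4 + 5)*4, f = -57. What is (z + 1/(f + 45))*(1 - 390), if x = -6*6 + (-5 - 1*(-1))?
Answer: 187109/12 ≈ 15592.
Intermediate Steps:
x = -40 (x = -36 + (-5 + 1) = -36 - 4 = -40)
z = -40 (z = -4 + (-40 + (-4 + 5)*4) = -4 + (-40 + 1*4) = -4 + (-40 + 4) = -4 - 36 = -40)
(z + 1/(f + 45))*(1 - 390) = (-40 + 1/(-57 + 45))*(1 - 390) = (-40 + 1/(-12))*(-389) = (-40 - 1/12)*(-389) = -481/12*(-389) = 187109/12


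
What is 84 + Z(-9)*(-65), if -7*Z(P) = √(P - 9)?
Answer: 84 + 195*I*√2/7 ≈ 84.0 + 39.396*I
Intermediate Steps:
Z(P) = -√(-9 + P)/7 (Z(P) = -√(P - 9)/7 = -√(-9 + P)/7)
84 + Z(-9)*(-65) = 84 - √(-9 - 9)/7*(-65) = 84 - 3*I*√2/7*(-65) = 84 + 195*I*√2/7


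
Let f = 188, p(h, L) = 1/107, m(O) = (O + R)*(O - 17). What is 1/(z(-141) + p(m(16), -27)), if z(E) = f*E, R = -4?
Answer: -107/2836355 ≈ -3.7725e-5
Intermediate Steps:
m(O) = (-17 + O)*(-4 + O) (m(O) = (O - 4)*(O - 17) = (-4 + O)*(-17 + O) = (-17 + O)*(-4 + O))
p(h, L) = 1/107
z(E) = 188*E
1/(z(-141) + p(m(16), -27)) = 1/(188*(-141) + 1/107) = 1/(-26508 + 1/107) = 1/(-2836355/107) = -107/2836355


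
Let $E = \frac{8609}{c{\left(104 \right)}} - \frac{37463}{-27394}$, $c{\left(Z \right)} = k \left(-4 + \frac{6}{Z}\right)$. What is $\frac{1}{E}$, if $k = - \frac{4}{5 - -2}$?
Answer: $\frac{5615770}{21468660001} \approx 0.00026158$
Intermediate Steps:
$k = - \frac{4}{7}$ ($k = - \frac{4}{5 + 2} = - \frac{4}{7} \approx -0.57143$)
$c{\left(Z \right)} = \frac{16}{7} - \frac{24}{7 Z}$ ($c{\left(Z \right)} = - \frac{4 \left(-4 + \frac{6}{Z}\right)}{7} = \frac{16}{7} - \frac{24}{7 Z}$)
$E = \frac{21468660001}{5615770}$ ($E = \frac{8609}{\frac{8}{7} \cdot \frac{1}{104} \left(-3 + 2 \cdot 104\right)} - \frac{37463}{-27394} = \frac{8609}{\frac{8}{7} \cdot \frac{1}{104} \left(-3 + 208\right)} - - \frac{37463}{27394} = \frac{8609}{\frac{8}{7} \cdot \frac{1}{104} \cdot 205} + \frac{37463}{27394} = \frac{8609}{\frac{205}{91}} + \frac{37463}{27394} = 8609 \cdot \frac{91}{205} + \frac{37463}{27394} = \frac{783419}{205} + \frac{37463}{27394} = \frac{21468660001}{5615770} \approx 3822.9$)
$\frac{1}{E} = \frac{1}{\frac{21468660001}{5615770}} = \frac{5615770}{21468660001}$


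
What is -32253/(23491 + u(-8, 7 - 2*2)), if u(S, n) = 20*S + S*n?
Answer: -10751/7769 ≈ -1.3838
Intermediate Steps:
-32253/(23491 + u(-8, 7 - 2*2)) = -32253/(23491 - 8*(20 + (7 - 2*2))) = -32253/(23491 - 8*(20 + (7 - 4))) = -32253/(23491 - 8*(20 + 3)) = -32253/(23491 - 8*23) = -32253/(23491 - 184) = -32253/23307 = -32253*1/23307 = -10751/7769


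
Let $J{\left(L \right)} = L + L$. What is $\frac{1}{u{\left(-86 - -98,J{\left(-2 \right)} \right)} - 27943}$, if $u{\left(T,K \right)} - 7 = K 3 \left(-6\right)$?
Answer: $- \frac{1}{27864} \approx -3.5889 \cdot 10^{-5}$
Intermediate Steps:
$J{\left(L \right)} = 2 L$
$u{\left(T,K \right)} = 7 - 18 K$ ($u{\left(T,K \right)} = 7 + K 3 \left(-6\right) = 7 + 3 K \left(-6\right) = 7 - 18 K$)
$\frac{1}{u{\left(-86 - -98,J{\left(-2 \right)} \right)} - 27943} = \frac{1}{\left(7 - 18 \cdot 2 \left(-2\right)\right) - 27943} = \frac{1}{\left(7 - -72\right) - 27943} = \frac{1}{\left(7 + 72\right) - 27943} = \frac{1}{79 - 27943} = \frac{1}{-27864} = - \frac{1}{27864}$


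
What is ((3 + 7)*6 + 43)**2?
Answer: 10609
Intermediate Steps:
((3 + 7)*6 + 43)**2 = (10*6 + 43)**2 = (60 + 43)**2 = 103**2 = 10609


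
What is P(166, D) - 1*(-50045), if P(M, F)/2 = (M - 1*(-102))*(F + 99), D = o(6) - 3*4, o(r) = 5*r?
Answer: 112757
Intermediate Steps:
D = 18 (D = 5*6 - 3*4 = 30 - 12 = 18)
P(M, F) = 2*(99 + F)*(102 + M) (P(M, F) = 2*((M - 1*(-102))*(F + 99)) = 2*((M + 102)*(99 + F)) = 2*((102 + M)*(99 + F)) = 2*((99 + F)*(102 + M)) = 2*(99 + F)*(102 + M))
P(166, D) - 1*(-50045) = (20196 + 198*166 + 204*18 + 2*18*166) - 1*(-50045) = (20196 + 32868 + 3672 + 5976) + 50045 = 62712 + 50045 = 112757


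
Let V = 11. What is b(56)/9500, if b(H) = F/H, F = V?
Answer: 11/532000 ≈ 2.0677e-5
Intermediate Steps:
F = 11
b(H) = 11/H
b(56)/9500 = (11/56)/9500 = (11*(1/56))*(1/9500) = (11/56)*(1/9500) = 11/532000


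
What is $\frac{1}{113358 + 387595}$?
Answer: $\frac{1}{500953} \approx 1.9962 \cdot 10^{-6}$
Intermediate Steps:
$\frac{1}{113358 + 387595} = \frac{1}{500953}$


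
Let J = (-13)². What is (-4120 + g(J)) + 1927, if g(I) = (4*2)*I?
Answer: -841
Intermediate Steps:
J = 169
g(I) = 8*I
(-4120 + g(J)) + 1927 = (-4120 + 8*169) + 1927 = (-4120 + 1352) + 1927 = -2768 + 1927 = -841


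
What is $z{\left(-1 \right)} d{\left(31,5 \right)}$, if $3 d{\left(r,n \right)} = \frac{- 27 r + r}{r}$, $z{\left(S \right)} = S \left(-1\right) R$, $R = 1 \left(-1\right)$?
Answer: $\frac{26}{3} \approx 8.6667$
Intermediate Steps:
$R = -1$
$z{\left(S \right)} = S$ ($z{\left(S \right)} = S \left(-1\right) \left(-1\right) = - S \left(-1\right) = S$)
$d{\left(r,n \right)} = - \frac{26}{3}$ ($d{\left(r,n \right)} = \frac{\left(- 27 r + r\right) \frac{1}{r}}{3} = \frac{- 26 r \frac{1}{r}}{3} = \frac{1}{3} \left(-26\right) = - \frac{26}{3}$)
$z{\left(-1 \right)} d{\left(31,5 \right)} = \left(-1\right) \left(- \frac{26}{3}\right) = \frac{26}{3}$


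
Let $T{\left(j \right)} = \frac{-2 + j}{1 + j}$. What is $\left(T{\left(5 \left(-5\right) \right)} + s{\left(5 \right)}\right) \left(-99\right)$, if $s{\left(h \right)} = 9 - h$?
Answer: $- \frac{4059}{8} \approx -507.38$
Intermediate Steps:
$T{\left(j \right)} = \frac{-2 + j}{1 + j}$
$\left(T{\left(5 \left(-5\right) \right)} + s{\left(5 \right)}\right) \left(-99\right) = \left(\frac{-2 + 5 \left(-5\right)}{1 + 5 \left(-5\right)} + \left(9 - 5\right)\right) \left(-99\right) = \left(\frac{-2 - 25}{1 - 25} + \left(9 - 5\right)\right) \left(-99\right) = \left(\frac{1}{-24} \left(-27\right) + 4\right) \left(-99\right) = \left(\left(- \frac{1}{24}\right) \left(-27\right) + 4\right) \left(-99\right) = \left(\frac{9}{8} + 4\right) \left(-99\right) = \frac{41}{8} \left(-99\right) = - \frac{4059}{8}$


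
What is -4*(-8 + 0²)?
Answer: 32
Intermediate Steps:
-4*(-8 + 0²) = -4*(-8 + 0) = -4*(-8) = 32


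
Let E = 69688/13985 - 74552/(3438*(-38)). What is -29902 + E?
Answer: -13655622937472/456764085 ≈ -29896.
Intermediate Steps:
E = 2536732198/456764085 (E = 69688*(1/13985) - 74552/(-130644) = 69688/13985 - 74552*(-1/130644) = 69688/13985 + 18638/32661 = 2536732198/456764085 ≈ 5.5537)
-29902 + E = -29902 + 2536732198/456764085 = -13655622937472/456764085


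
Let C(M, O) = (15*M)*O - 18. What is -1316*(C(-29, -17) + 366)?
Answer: -10189788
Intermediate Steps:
C(M, O) = -18 + 15*M*O (C(M, O) = 15*M*O - 18 = -18 + 15*M*O)
-1316*(C(-29, -17) + 366) = -1316*((-18 + 15*(-29)*(-17)) + 366) = -1316*((-18 + 7395) + 366) = -1316*(7377 + 366) = -1316*7743 = -10189788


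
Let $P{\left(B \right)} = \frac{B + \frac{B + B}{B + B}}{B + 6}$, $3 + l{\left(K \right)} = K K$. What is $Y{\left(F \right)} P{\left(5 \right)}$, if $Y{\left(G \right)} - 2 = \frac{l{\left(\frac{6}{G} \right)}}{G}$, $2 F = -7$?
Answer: $\frac{4152}{3773} \approx 1.1005$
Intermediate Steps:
$F = - \frac{7}{2}$ ($F = \frac{1}{2} \left(-7\right) = - \frac{7}{2} \approx -3.5$)
$l{\left(K \right)} = -3 + K^{2}$ ($l{\left(K \right)} = -3 + K K = -3 + K^{2}$)
$P{\left(B \right)} = \frac{1 + B}{6 + B}$ ($P{\left(B \right)} = \frac{B + \frac{2 B}{2 B}}{6 + B} = \frac{B + 2 B \frac{1}{2 B}}{6 + B} = \frac{B + 1}{6 + B} = \frac{1 + B}{6 + B}$)
$Y{\left(G \right)} = 2 + \frac{-3 + \frac{36}{G^{2}}}{G}$ ($Y{\left(G \right)} = 2 + \frac{-3 + \left(\frac{6}{G}\right)^{2}}{G} = 2 + \frac{-3 + \frac{36}{G^{2}}}{G}$)
$Y{\left(F \right)} P{\left(5 \right)} = \left(2 - \frac{3}{- \frac{7}{2}} + \frac{36}{- \frac{343}{8}}\right) \frac{1 + 5}{6 + 5} = \left(2 - - \frac{6}{7} + 36 \left(- \frac{8}{343}\right)\right) \frac{1}{11} \cdot 6 = \left(2 + \frac{6}{7} - \frac{288}{343}\right) \frac{1}{11} \cdot 6 = \frac{692}{343} \cdot \frac{6}{11} = \frac{4152}{3773}$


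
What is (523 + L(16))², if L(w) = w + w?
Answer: 308025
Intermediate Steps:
L(w) = 2*w
(523 + L(16))² = (523 + 2*16)² = (523 + 32)² = 555² = 308025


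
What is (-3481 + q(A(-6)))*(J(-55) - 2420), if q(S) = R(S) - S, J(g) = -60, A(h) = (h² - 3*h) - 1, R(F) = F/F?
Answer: 8761840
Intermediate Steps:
R(F) = 1
A(h) = -1 + h² - 3*h
q(S) = 1 - S
(-3481 + q(A(-6)))*(J(-55) - 2420) = (-3481 + (1 - (-1 + (-6)² - 3*(-6))))*(-60 - 2420) = (-3481 + (1 - (-1 + 36 + 18)))*(-2480) = (-3481 + (1 - 1*53))*(-2480) = (-3481 + (1 - 53))*(-2480) = (-3481 - 52)*(-2480) = -3533*(-2480) = 8761840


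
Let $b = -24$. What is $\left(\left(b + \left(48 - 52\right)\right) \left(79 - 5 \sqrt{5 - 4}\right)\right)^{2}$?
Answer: $4293184$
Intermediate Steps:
$\left(\left(b + \left(48 - 52\right)\right) \left(79 - 5 \sqrt{5 - 4}\right)\right)^{2} = \left(\left(-24 + \left(48 - 52\right)\right) \left(79 - 5 \sqrt{5 - 4}\right)\right)^{2} = \left(\left(-24 - 4\right) \left(79 - 5 \sqrt{1}\right)\right)^{2} = \left(- 28 \left(79 - 5\right)\right)^{2} = \left(\left(-28\right) 74\right)^{2} = \left(-2072\right)^{2} = 4293184$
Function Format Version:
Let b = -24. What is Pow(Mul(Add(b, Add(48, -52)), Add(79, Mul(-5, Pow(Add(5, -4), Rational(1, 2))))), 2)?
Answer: 4293184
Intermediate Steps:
Pow(Mul(Add(b, Add(48, -52)), Add(79, Mul(-5, Pow(Add(5, -4), Rational(1, 2))))), 2) = Pow(Mul(Add(-24, Add(48, -52)), Add(79, Mul(-5, Pow(Add(5, -4), Rational(1, 2))))), 2) = Pow(Mul(Add(-24, -4), Add(79, Mul(-5, Pow(1, Rational(1, 2))))), 2) = Pow(Mul(-28, Add(79, Mul(-5, 1))), 2) = Pow(Mul(-28, Add(79, -5)), 2) = Pow(Mul(-28, 74), 2) = Pow(-2072, 2) = 4293184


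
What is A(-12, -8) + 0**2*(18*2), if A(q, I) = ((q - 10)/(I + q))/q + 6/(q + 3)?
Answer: -91/120 ≈ -0.75833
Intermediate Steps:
A(q, I) = 6/(3 + q) + (-10 + q)/(q*(I + q)) (A(q, I) = ((-10 + q)/(I + q))/q + 6/(3 + q) = (-10 + q)/(q*(I + q)) + 6/(3 + q) = 6/(3 + q) + (-10 + q)/(q*(I + q)))
A(-12, -8) + 0**2*(18*2) = (-30 - 7*(-12) + 7*(-12)**2 + 6*(-8)*(-12))/((-12)*((-12)**2 + 3*(-8) + 3*(-12) - 8*(-12))) + 0**2*(18*2) = -(-30 + 84 + 7*144 + 576)/(12*(144 - 24 - 36 + 96)) + 0*36 = -1/12*(-30 + 84 + 1008 + 576)/180 + 0 = -1/12*1/180*1638 + 0 = -91/120 + 0 = -91/120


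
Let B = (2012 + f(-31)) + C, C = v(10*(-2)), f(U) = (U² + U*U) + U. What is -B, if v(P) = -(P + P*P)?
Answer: -3523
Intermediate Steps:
f(U) = U + 2*U² (f(U) = (U² + U²) + U = 2*U² + U = U + 2*U²)
v(P) = -P - P² (v(P) = -(P + P²) = -P - P²)
C = -380 (C = -10*(-2)*(1 + 10*(-2)) = -1*(-20)*(1 - 20) = -1*(-20)*(-19) = -380)
B = 3523 (B = (2012 - 31*(1 + 2*(-31))) - 380 = (2012 - 31*(1 - 62)) - 380 = (2012 - 31*(-61)) - 380 = (2012 + 1891) - 380 = 3903 - 380 = 3523)
-B = -1*3523 = -3523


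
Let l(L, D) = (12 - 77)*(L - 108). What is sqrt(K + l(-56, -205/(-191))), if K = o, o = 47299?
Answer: 11*sqrt(479) ≈ 240.75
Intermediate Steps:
K = 47299
l(L, D) = 7020 - 65*L (l(L, D) = -65*(-108 + L) = 7020 - 65*L)
sqrt(K + l(-56, -205/(-191))) = sqrt(47299 + (7020 - 65*(-56))) = sqrt(47299 + (7020 + 3640)) = sqrt(47299 + 10660) = sqrt(57959) = 11*sqrt(479)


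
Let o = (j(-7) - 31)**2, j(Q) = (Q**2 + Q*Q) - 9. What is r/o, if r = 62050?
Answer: 31025/1682 ≈ 18.445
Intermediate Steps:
j(Q) = -9 + 2*Q**2 (j(Q) = (Q**2 + Q**2) - 9 = 2*Q**2 - 9 = -9 + 2*Q**2)
o = 3364 (o = ((-9 + 2*(-7)**2) - 31)**2 = ((-9 + 2*49) - 31)**2 = ((-9 + 98) - 31)**2 = (89 - 31)**2 = 58**2 = 3364)
r/o = 62050/3364 = 62050*(1/3364) = 31025/1682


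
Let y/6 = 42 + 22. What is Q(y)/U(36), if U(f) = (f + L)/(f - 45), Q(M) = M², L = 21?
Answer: -442368/19 ≈ -23283.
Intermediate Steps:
y = 384 (y = 6*(42 + 22) = 6*64 = 384)
U(f) = (21 + f)/(-45 + f) (U(f) = (f + 21)/(f - 45) = (21 + f)/(-45 + f))
Q(y)/U(36) = 384²/(((21 + 36)/(-45 + 36))) = 147456/((57/(-9))) = 147456/((-⅑*57)) = 147456/(-19/3) = 147456*(-3/19) = -442368/19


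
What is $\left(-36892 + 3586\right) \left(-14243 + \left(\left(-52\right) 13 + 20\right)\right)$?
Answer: $496226094$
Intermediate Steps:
$\left(-36892 + 3586\right) \left(-14243 + \left(\left(-52\right) 13 + 20\right)\right) = - 33306 \left(-14243 + \left(-676 + 20\right)\right) = - 33306 \left(-14243 - 656\right) = \left(-33306\right) \left(-14899\right) = 496226094$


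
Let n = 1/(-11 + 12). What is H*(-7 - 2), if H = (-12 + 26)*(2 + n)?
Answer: -378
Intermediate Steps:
n = 1 (n = 1/1 = 1)
H = 42 (H = (-12 + 26)*(2 + 1) = 14*3 = 42)
H*(-7 - 2) = 42*(-7 - 2) = 42*(-9) = -378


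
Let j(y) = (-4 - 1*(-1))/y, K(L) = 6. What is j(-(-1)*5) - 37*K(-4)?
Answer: -1113/5 ≈ -222.60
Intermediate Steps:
j(y) = -3/y (j(y) = (-4 + 1)/y = -3/y)
j(-(-1)*5) - 37*K(-4) = -3/((-(-1)*5)) - 37*6 = -3/((-1*(-5))) - 222 = -3/5 - 222 = -3*⅕ - 222 = -⅗ - 222 = -1113/5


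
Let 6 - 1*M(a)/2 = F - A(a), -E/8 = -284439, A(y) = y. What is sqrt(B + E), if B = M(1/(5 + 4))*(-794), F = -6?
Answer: 2*sqrt(5076629)/3 ≈ 1502.1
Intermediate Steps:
E = 2275512 (E = -8*(-284439) = 2275512)
M(a) = 24 + 2*a (M(a) = 12 - 2*(-6 - a) = 12 + (12 + 2*a) = 24 + 2*a)
B = -173092/9 (B = (24 + 2/(5 + 4))*(-794) = (24 + 2/9)*(-794) = (218/9)*(-794) = -173092/9 ≈ -19232.)
sqrt(B + E) = sqrt(-173092/9 + 2275512) = sqrt(20306516/9) = 2*sqrt(5076629)/3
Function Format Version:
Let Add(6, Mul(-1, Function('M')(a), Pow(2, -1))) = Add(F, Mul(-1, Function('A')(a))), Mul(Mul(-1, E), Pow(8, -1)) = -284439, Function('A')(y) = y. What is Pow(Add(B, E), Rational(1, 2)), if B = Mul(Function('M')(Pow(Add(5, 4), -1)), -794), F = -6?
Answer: Mul(Rational(2, 3), Pow(5076629, Rational(1, 2))) ≈ 1502.1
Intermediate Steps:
E = 2275512 (E = Mul(-8, -284439) = 2275512)
Function('M')(a) = Add(24, Mul(2, a)) (Function('M')(a) = Add(12, Mul(-2, Add(-6, Mul(-1, a)))) = Add(12, Add(12, Mul(2, a))) = Add(24, Mul(2, a)))
B = Rational(-173092, 9) (B = Mul(Add(24, Mul(2, Pow(Add(5, 4), -1))), -794) = Mul(Add(24, Mul(2, Pow(9, -1))), -794) = Mul(Add(24, Mul(2, Rational(1, 9))), -794) = Mul(Add(24, Rational(2, 9)), -794) = Mul(Rational(218, 9), -794) = Rational(-173092, 9) ≈ -19232.)
Pow(Add(B, E), Rational(1, 2)) = Pow(Add(Rational(-173092, 9), 2275512), Rational(1, 2)) = Pow(Rational(20306516, 9), Rational(1, 2)) = Mul(Rational(2, 3), Pow(5076629, Rational(1, 2)))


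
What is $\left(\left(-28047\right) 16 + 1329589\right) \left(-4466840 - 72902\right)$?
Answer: $-3998772724054$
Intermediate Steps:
$\left(\left(-28047\right) 16 + 1329589\right) \left(-4466840 - 72902\right) = \left(-448752 + 1329589\right) \left(-4539742\right) = 880837 \left(-4539742\right) = -3998772724054$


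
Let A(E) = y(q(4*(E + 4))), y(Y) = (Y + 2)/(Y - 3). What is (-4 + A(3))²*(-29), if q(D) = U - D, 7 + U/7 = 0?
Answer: -69629/256 ≈ -271.99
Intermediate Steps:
U = -49 (U = -49 + 7*0 = -49 + 0 = -49)
q(D) = -49 - D
y(Y) = (2 + Y)/(-3 + Y)
A(E) = (-63 - 4*E)/(-68 - 4*E) (A(E) = (2 + (-49 - 4*(E + 4)))/(-3 + (-49 - 4*(E + 4))) = (2 + (-49 - 4*(4 + E)))/(-3 + (-49 - 4*(4 + E))) = (2 + (-49 - (16 + 4*E)))/(-3 + (-49 - (16 + 4*E))) = (2 + (-49 + (-16 - 4*E)))/(-3 + (-49 + (-16 - 4*E))) = (2 + (-65 - 4*E))/(-3 + (-65 - 4*E)) = (-63 - 4*E)/(-68 - 4*E))
(-4 + A(3))²*(-29) = (-4 + (63/4 + 3)/(17 + 3))²*(-29) = (-4 + (75/4)/20)²*(-29) = (-4 + (1/20)*(75/4))²*(-29) = (-4 + 15/16)²*(-29) = (-49/16)²*(-29) = (2401/256)*(-29) = -69629/256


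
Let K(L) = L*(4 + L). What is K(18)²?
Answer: 156816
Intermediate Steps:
K(18)² = (18*(4 + 18))² = (18*22)² = 396² = 156816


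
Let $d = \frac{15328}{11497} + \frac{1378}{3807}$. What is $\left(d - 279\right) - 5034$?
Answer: $- \frac{232470920165}{43769079} \approx -5311.3$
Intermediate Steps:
$d = \frac{74196562}{43769079}$ ($d = 15328 \cdot \frac{1}{11497} + 1378 \cdot \frac{1}{3807} = \frac{15328}{11497} + \frac{1378}{3807} = \frac{74196562}{43769079} \approx 1.6952$)
$\left(d - 279\right) - 5034 = \left(\frac{74196562}{43769079} - 279\right) - 5034 = - \frac{12137376479}{43769079} - 5034 = - \frac{232470920165}{43769079}$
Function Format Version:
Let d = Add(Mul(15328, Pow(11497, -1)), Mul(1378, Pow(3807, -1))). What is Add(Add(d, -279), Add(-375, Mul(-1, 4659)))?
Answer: Rational(-232470920165, 43769079) ≈ -5311.3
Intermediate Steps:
d = Rational(74196562, 43769079) (d = Add(Mul(15328, Rational(1, 11497)), Mul(1378, Rational(1, 3807))) = Add(Rational(15328, 11497), Rational(1378, 3807)) = Rational(74196562, 43769079) ≈ 1.6952)
Add(Add(d, -279), Add(-375, Mul(-1, 4659))) = Add(Add(Rational(74196562, 43769079), -279), Add(-375, Mul(-1, 4659))) = Add(Rational(-12137376479, 43769079), Add(-375, -4659)) = Add(Rational(-12137376479, 43769079), -5034) = Rational(-232470920165, 43769079)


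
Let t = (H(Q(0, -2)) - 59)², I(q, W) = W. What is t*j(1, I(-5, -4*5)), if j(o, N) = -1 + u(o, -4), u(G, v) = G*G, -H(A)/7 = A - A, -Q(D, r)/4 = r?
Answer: 0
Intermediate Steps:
Q(D, r) = -4*r
H(A) = 0 (H(A) = -7*(A - A) = -7*0 = 0)
u(G, v) = G²
j(o, N) = -1 + o²
t = 3481 (t = (0 - 59)² = (-59)² = 3481)
t*j(1, I(-5, -4*5)) = 3481*(-1 + 1²) = 3481*(-1 + 1) = 3481*0 = 0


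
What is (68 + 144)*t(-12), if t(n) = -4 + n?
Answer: -3392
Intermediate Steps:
(68 + 144)*t(-12) = (68 + 144)*(-4 - 12) = 212*(-16) = -3392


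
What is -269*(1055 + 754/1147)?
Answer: -325715691/1147 ≈ -2.8397e+5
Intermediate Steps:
-269*(1055 + 754/1147) = -269*1210839/1147 = -325715691/1147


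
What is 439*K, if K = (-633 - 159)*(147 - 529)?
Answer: 132816816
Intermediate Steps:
K = 302544 (K = -792*(-382) = 302544)
439*K = 439*302544 = 132816816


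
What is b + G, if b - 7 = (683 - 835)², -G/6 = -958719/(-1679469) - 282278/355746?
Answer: 767155408909059/33192465493 ≈ 23112.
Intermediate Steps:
G = 44338900336/33192465493 (G = -6*(-958719/(-1679469) - 282278/355746) = -6*(-958719*(-1/1679469) - 282278*1/355746) = -6*(319573/559823 - 141139/177873) = -6*(-22169450168/99577396479) = 44338900336/33192465493 ≈ 1.3358)
b = 23111 (b = 7 + (683 - 835)² = 7 + (-152)² = 7 + 23104 = 23111)
b + G = 23111 + 44338900336/33192465493 = 767155408909059/33192465493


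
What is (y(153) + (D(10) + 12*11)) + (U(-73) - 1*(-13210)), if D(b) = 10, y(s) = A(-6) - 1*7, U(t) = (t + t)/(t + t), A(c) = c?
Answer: 13340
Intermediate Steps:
U(t) = 1 (U(t) = (2*t)/((2*t)) = (2*t)*(1/(2*t)) = 1)
y(s) = -13 (y(s) = -6 - 1*7 = -6 - 7 = -13)
(y(153) + (D(10) + 12*11)) + (U(-73) - 1*(-13210)) = (-13 + (10 + 12*11)) + (1 - 1*(-13210)) = (-13 + (10 + 132)) + (1 + 13210) = (-13 + 142) + 13211 = 129 + 13211 = 13340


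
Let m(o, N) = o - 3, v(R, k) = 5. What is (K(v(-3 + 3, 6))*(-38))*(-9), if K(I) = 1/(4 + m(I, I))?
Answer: 57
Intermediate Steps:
m(o, N) = -3 + o
K(I) = 1/(1 + I) (K(I) = 1/(4 + (-3 + I)) = 1/(1 + I))
(K(v(-3 + 3, 6))*(-38))*(-9) = (-38/(1 + 5))*(-9) = (-38/6)*(-9) = ((⅙)*(-38))*(-9) = -19/3*(-9) = 57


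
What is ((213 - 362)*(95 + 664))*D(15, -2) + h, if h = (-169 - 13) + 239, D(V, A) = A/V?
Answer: 75679/5 ≈ 15136.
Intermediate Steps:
h = 57 (h = -182 + 239 = 57)
((213 - 362)*(95 + 664))*D(15, -2) + h = ((213 - 362)*(95 + 664))*(-2/15) + 57 = (-149*759)*(-2*1/15) + 57 = -113091*(-2/15) + 57 = 75394/5 + 57 = 75679/5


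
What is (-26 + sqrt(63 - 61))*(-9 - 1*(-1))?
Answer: 208 - 8*sqrt(2) ≈ 196.69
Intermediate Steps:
(-26 + sqrt(63 - 61))*(-9 - 1*(-1)) = (-26 + sqrt(2))*(-9 + 1) = (-26 + sqrt(2))*(-8) = 208 - 8*sqrt(2)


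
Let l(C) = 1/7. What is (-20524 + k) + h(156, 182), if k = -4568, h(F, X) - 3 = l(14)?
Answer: -175622/7 ≈ -25089.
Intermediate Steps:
l(C) = ⅐
h(F, X) = 22/7 (h(F, X) = 3 + ⅐ = 22/7)
(-20524 + k) + h(156, 182) = (-20524 - 4568) + 22/7 = -25092 + 22/7 = -175622/7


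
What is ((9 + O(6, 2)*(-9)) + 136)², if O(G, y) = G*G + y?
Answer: 38809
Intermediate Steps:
O(G, y) = y + G² (O(G, y) = G² + y = y + G²)
((9 + O(6, 2)*(-9)) + 136)² = ((9 + (2 + 6²)*(-9)) + 136)² = ((9 + (2 + 36)*(-9)) + 136)² = ((9 + 38*(-9)) + 136)² = ((9 - 342) + 136)² = (-333 + 136)² = (-197)² = 38809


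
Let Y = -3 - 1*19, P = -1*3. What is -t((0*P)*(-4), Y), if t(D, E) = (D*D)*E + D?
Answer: 0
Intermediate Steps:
P = -3
Y = -22 (Y = -3 - 19 = -22)
t(D, E) = D + E*D² (t(D, E) = D²*E + D = E*D² + D = D + E*D²)
-t((0*P)*(-4), Y) = -(0*(-3))*(-4)*(1 + ((0*(-3))*(-4))*(-22)) = -0*(-4)*(1 + (0*(-4))*(-22)) = -0*(1 + 0*(-22)) = -0*(1 + 0) = -0 = -1*0 = 0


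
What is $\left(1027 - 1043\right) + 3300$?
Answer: $3284$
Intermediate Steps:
$\left(1027 - 1043\right) + 3300 = -16 + 3300 = 3284$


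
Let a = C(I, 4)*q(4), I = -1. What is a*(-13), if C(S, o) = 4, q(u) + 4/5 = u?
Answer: -832/5 ≈ -166.40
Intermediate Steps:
q(u) = -⅘ + u
a = 64/5 (a = 4*(-⅘ + 4) = 4*(16/5) = 64/5 ≈ 12.800)
a*(-13) = (64/5)*(-13) = -832/5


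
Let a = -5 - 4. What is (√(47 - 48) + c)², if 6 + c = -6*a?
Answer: (48 + I)² ≈ 2303.0 + 96.0*I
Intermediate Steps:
a = -9
c = 48 (c = -6 - 6*(-9) = -6 + 54 = 48)
(√(47 - 48) + c)² = (√(47 - 48) + 48)² = (√(-1) + 48)² = (I + 48)² = (48 + I)²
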